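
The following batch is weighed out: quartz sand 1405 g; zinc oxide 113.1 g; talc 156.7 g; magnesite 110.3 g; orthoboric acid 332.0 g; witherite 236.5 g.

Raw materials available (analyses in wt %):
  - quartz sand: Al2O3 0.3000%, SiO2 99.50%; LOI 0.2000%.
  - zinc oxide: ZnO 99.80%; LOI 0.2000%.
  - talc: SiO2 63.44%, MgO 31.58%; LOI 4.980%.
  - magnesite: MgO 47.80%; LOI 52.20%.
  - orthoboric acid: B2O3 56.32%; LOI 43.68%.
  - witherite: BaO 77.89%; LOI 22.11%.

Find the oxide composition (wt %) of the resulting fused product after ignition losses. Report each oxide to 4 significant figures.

Glass mass = 2088 g (batch 2354 − LOI 265.7).
Composition: Al2O3 0.2019%, SiO2 71.72%, BaO 8.823%, B2O3 8.956%, MgO 4.895%, ZnO 5.406%

Values along the way are shown rounded to 4 significant digits on the page. Every computation carries full float precision all the way through — every reported number is rounded exactly once. All derived quantities (glass mass, yield, totals, the six compositions, ignition loss) are carried from the batch weights for 2088 g of glass at exact precision, exactly as printed in the problem or the answer.
Oxide-by-oxide delivered mass:
  Al2O3: 1405·0.003000 = 4.215 g
  SiO2: 1405·0.9950 + 156.7·0.6344 = 1497 g
  BaO: 236.5·0.7789 = 184.2 g
  B2O3: 332.0·0.5632 = 187.0 g
  MgO: 156.7·0.3158 + 110.3·0.4780 = 102.2 g
  ZnO: 113.1·0.9980 = 112.9 g
LOI: 1405·0.002000 + 113.1·0.002000 + 156.7·0.04980 + 110.3·0.5220 + 332.0·0.4368 + 236.5·0.2211 = 265.7 g
batch − LOI leaves glass = 2354 − 265.7 = 2088 g (= Σ oxide masses)
wt % = oxide mass / glass mass × 100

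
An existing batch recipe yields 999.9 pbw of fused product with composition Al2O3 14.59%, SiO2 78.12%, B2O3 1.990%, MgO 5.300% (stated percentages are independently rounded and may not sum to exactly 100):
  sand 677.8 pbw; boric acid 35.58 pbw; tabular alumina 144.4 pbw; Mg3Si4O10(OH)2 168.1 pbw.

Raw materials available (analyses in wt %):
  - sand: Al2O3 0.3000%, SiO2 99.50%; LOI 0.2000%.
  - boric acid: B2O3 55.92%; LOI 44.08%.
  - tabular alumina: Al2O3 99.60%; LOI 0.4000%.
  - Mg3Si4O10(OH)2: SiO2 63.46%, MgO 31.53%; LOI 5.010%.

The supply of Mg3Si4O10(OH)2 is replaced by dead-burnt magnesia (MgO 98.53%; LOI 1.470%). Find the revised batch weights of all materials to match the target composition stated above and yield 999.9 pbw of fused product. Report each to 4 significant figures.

Revised batch per 999.9 pbw fused product:
  sand: 785.0 pbw
  boric acid: 35.58 pbw
  tabular alumina: 144.1 pbw
  dead-burnt magnesia: 53.79 pbw
Total batch = 1018 pbw; LOI loss = 18.62 pbw

The intermediate values are displayed, rounded to four significant digits, alongside each step. The whole derivation maintains full precision from start to finish; every reported number receives exactly one rounding; derived quantities, including net glass mass, the totals, four oxide percentages, ignition loss, yield, are re-derived from the weighed amounts at 999.9 pbw of glass at full float precision as quoted within problem or answer.
The oxide mass targets at 999.9 pbw fused product:
  Al2O3: 14.59% × 999.9 = 145.9 pbw
  SiO2: 78.12% × 999.9 = 781.1 pbw
  B2O3: 1.990% × 999.9 = 19.90 pbw
  MgO: 5.300% × 999.9 = 52.99 pbw
Checking each oxide sum from the weights as reported, at the basis given (sum by sum, the targets are met exact up to rounding of places):
  Al2O3: 785.0·0.003000 + 144.1·0.9960 = 145.9 pbw (target 145.9 pbw)
  SiO2: 785.0·0.9950 = 781.1 pbw (target 781.1 pbw)
  B2O3: 35.58·0.5592 = 19.90 pbw (target 19.90 pbw)
  MgO: 53.79·0.9853 = 53.00 pbw (target 52.99 pbw)
Consistency of the glass mass: total batch − LOI = 999.8 pbw (the targets, summed, come to 999.9 pbw; against the stated basis, 999.9 pbw — a pure rounding effect).
Summing the batch: Σ batch = 1018 pbw; LOI removed, Σ of batch·LOI: 18.62 pbw; glass ÷ batch gives a yield of 98.17%.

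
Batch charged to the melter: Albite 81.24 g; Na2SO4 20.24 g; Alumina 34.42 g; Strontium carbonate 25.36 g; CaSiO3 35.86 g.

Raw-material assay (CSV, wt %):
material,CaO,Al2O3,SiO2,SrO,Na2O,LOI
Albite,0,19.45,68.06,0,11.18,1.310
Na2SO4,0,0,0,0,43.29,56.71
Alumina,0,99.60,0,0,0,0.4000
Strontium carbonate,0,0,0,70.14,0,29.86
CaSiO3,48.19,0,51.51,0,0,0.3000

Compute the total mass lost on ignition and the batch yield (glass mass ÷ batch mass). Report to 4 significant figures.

Rounding to four significant figures governs each in-between result as displayed. Every computation holds full float precision in every operation — each reported figure is rounded a single time — all derived quantities are computed from the weighed amounts per 176.8 g of glass at full float precision (totals, net glass mass, ignition loss, the yield, five oxide percentages) as set out in the problem or answer text.
Loss on ignition, line by line:
  Albite: 81.24 × 0.01310 = 1.064 g
  Na2SO4: 20.24 × 0.5671 = 11.48 g
  Alumina: 34.42 × 0.004000 = 0.1377 g
  Strontium carbonate: 25.36 × 0.2986 = 7.572 g
  CaSiO3: 35.86 × 0.003000 = 0.1076 g
Total LOI = 20.36 g
Glass = batch − LOI = 197.1 − 20.36 = 176.8 g

LOI loss = 20.36 g; glass = 176.8 g; yield = 89.67%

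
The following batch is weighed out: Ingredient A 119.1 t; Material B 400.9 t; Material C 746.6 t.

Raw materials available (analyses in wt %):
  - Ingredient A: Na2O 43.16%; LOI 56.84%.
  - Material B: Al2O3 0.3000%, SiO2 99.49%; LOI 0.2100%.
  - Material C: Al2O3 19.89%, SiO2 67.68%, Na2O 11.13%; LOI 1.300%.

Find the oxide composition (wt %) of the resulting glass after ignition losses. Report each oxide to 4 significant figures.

Glass mass = 1188 t (batch 1267 − LOI 78.24).
Composition: Al2O3 12.60%, SiO2 76.08%, Na2O 11.32%

The intermediate values appear, rounded to 4 significant digits, at each printed step — the whole derivation keeps full float precision end to end; exactly one rounding lands on every reported figure; the derived quantities (net glass mass, the yield, three oxide percentages, ignition loss, totals) are rebuilt in exact precision starting from the weights on 1188 t of glass precisely as stated by the problem or answer text.
Oxide masses out of the charge:
  Al2O3: 400.9·0.003000 + 746.6·0.1989 = 149.7 t
  SiO2: 400.9·0.9949 + 746.6·0.6768 = 904.2 t
  Na2O: 119.1·0.4316 + 746.6·0.1113 = 134.5 t
LOI: 119.1·0.5684 + 400.9·0.002100 + 746.6·0.01300 = 78.24 t
Glass = total batch minus LOI = 1267 − 78.24 = 1188 t (consistent with Σ oxide mass)
each wt % is 100 × oxide ÷ glass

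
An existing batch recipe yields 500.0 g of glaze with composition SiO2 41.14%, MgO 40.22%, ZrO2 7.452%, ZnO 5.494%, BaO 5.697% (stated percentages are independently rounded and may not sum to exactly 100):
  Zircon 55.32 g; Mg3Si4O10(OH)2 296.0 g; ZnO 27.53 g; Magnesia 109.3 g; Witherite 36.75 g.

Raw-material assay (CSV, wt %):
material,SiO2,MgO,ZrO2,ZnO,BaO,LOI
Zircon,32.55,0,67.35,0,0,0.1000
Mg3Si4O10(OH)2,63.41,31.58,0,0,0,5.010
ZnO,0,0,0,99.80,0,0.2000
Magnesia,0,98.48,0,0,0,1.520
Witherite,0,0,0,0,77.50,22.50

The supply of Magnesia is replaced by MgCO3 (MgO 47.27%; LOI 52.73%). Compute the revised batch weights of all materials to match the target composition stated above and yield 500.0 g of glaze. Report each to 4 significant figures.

Revised batch per 500.0 g glaze:
  Zircon: 55.32 g
  Mg3Si4O10(OH)2: 296.0 g
  ZnO: 27.53 g
  MgCO3: 227.7 g
  Witherite: 36.75 g
Total batch = 643.3 g; LOI loss = 143.3 g

Mid-chain values are printed rounded to 4 significant digits across the worked steps — all arithmetic carries full float precision in every operation. Every reported number is rounded exactly once; all derived quantities, which include yield, five oxide percentages, LOI, glass mass, the totals, are carried at full precision, exactly as printed in either problem or answer, using the weight values at 500.0 g of glass.
Target oxide masses per 500.0 g glaze:
  SiO2: 41.14% × 500.0 = 205.7 g
  MgO: 40.22% × 500.0 = 201.1 g
  ZrO2: 7.452% × 500.0 = 37.26 g
  ZnO: 5.494% × 500.0 = 27.47 g
  BaO: 5.697% × 500.0 = 28.48 g
Oxide-by-oxide audit working from each reported weight, at the basis given (each sum matches its target mass once rounding is allowed for):
  SiO2: 55.32·0.3255 + 296.0·0.6341 = 205.7 g (target 205.7 g)
  MgO: 296.0·0.3158 + 227.7·0.4727 = 201.1 g (target 201.1 g)
  ZrO2: 55.32·0.6735 = 37.26 g (target 37.26 g)
  ZnO: 27.53·0.9980 = 27.47 g (target 27.47 g)
  BaO: 36.75·0.7750 = 28.48 g (target 28.48 g)
Glass-mass sanity pass: batch total minus LOI = 500.0 g (the Σ of target masses is 500.0 g; stated basis 500.0 g — any gap is answer rounding).
Batch total: Σ batch = 643.3 g; LOI removed, Σ of batch·LOI: 143.3 g; yield, glass over the total, = 77.73%.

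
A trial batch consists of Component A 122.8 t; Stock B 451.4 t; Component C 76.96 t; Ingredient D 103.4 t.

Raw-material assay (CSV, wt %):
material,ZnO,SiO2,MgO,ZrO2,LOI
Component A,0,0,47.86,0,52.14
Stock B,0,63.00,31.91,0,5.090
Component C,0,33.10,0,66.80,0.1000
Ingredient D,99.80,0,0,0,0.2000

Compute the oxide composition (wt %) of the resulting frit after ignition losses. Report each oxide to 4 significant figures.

Glass mass = 667.3 t (batch 754.6 − LOI 87.29).
Composition: ZnO 15.46%, SiO2 46.44%, MgO 30.39%, ZrO2 7.704%

Every computation holds full float precision at all times; values along the way appear rounded off to 4 significant figures alongside each step. Each reported value takes exactly one rounding — the derived quantities (net glass mass, the totals, the four compositions, ignition loss, yield) are re-derived using the weight values on 667.3 t of glass in full float precision as set out in question or answer.
Oxide masses out of the charge:
  ZnO: 103.4·0.9980 = 103.2 t
  SiO2: 451.4·0.6300 + 76.96·0.3310 = 309.9 t
  MgO: 122.8·0.4786 + 451.4·0.3191 = 202.8 t
  ZrO2: 76.96·0.6680 = 51.41 t
LOI: 122.8·0.5214 + 451.4·0.05090 + 76.96·0.001000 + 103.4·0.002000 = 87.29 t
Glass = total batch minus LOI = 754.6 − 87.29 = 667.3 t (matching Σ of the oxides)
percent by weight: oxide/glass ×100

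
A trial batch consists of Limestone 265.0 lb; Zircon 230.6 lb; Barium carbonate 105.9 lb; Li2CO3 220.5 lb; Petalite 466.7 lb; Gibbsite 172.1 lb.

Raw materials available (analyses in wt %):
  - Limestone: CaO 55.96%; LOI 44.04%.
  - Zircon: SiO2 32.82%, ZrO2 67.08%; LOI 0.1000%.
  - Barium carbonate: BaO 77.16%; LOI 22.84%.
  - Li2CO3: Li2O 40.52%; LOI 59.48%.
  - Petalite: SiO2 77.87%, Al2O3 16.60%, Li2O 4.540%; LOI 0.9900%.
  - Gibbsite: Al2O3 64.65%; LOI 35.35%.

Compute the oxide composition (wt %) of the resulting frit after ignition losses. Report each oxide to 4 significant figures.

Mid-chain values are shown (rounded to four significant figures) between the steps — the working math holds exact precision end to end; each reported number includes exactly one rounding; all derived quantities, including the totals, the six compositions, yield, glass mass, ignition loss, are carried using the weight values on 1123 lb of glass at full float precision exactly as printed in either problem or answer.
Delivered oxide masses:
  SiO2: 230.6·0.3282 + 466.7·0.7787 = 439.1 lb
  Al2O3: 466.7·0.1660 + 172.1·0.6465 = 188.7 lb
  BaO: 105.9·0.7716 = 81.71 lb
  ZrO2: 230.6·0.6708 = 154.7 lb
  Li2O: 220.5·0.4052 + 466.7·0.04540 = 110.5 lb
  CaO: 265.0·0.5596 = 148.3 lb
LOI: 265.0·0.4404 + 230.6·0.001000 + 105.9·0.2284 + 220.5·0.5948 + 466.7·0.009900 + 172.1·0.3535 = 337.7 lb
The glass mass, total less LOI, = 1461 − 337.7 = 1123 lb (consistent with Σ oxide mass)
oxide / glass × 100 gives the wt %

Glass mass = 1123 lb (batch 1461 − LOI 337.7).
Composition: SiO2 39.10%, Al2O3 16.81%, BaO 7.276%, ZrO2 13.77%, Li2O 9.842%, CaO 13.20%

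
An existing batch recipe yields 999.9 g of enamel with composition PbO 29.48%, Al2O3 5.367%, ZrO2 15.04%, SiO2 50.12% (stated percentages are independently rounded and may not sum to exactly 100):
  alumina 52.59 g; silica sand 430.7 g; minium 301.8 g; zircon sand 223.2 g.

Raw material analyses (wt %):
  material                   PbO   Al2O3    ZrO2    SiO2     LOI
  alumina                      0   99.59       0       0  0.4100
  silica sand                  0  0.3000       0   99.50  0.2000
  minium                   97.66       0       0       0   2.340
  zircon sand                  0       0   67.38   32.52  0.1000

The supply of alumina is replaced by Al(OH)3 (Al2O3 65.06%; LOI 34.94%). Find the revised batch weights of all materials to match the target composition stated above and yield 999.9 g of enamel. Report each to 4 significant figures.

Revised batch per 999.9 g enamel:
  Al(OH)3: 80.50 g
  silica sand: 430.7 g
  minium: 301.8 g
  zircon sand: 223.2 g
Total batch = 1036 g; LOI loss = 36.27 g

Every computation runs at full precision through the solve. The intermediate values are shown, rounded to 4 significant digits, between the steps; each reported figure includes exactly one rounding; all derived quantities are recomputed in full float precision (net glass mass, four oxide percentages, totals, the yield, LOI) starting from the weights for 999.9 g of glass, as written in either problem or answer.
Target oxide masses per 999.9 g enamel:
  PbO: 29.48% × 999.9 = 294.8 g
  Al2O3: 5.367% × 999.9 = 53.66 g
  ZrO2: 15.04% × 999.9 = 150.4 g
  SiO2: 50.12% × 999.9 = 501.1 g
Checking each oxide sum applying the batch weights above, versus the basis set out (each sum matches its target mass exact up to rounding of places):
  PbO: 301.8·0.9766 = 294.7 g (target 294.8 g)
  Al2O3: 80.50·0.6506 + 430.7·0.003000 = 53.67 g (target 53.66 g)
  ZrO2: 223.2·0.6738 = 150.4 g (target 150.4 g)
  SiO2: 430.7·0.9950 + 223.2·0.3252 = 501.1 g (target 501.1 g)
Auditing the glass mass value: total batch − LOI = 999.9 g (the Σ of target masses is 1000 g; against the stated basis, 999.9 g — rounding explains the deltas).
Whole-batch sum: Σ batch = 1036 g; Σ batch·LOI gives LOI loss = 36.27 g; glass ÷ batch gives a yield of 96.50%.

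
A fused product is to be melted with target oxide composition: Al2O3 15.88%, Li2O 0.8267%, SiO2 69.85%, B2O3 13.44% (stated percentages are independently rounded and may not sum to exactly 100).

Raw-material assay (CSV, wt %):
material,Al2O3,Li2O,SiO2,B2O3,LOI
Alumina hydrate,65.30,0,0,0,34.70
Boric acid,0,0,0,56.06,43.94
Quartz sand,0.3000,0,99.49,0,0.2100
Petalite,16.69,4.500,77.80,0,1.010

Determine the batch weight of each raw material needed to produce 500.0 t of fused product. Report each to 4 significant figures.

Mid-chain values are displayed rounded to 4 significant digits when written out; every computation runs at full precision through every step — every reported value takes exactly one rounding; derived quantities (the yield, glass mass, totals, ignition loss, the four compositions) are recomputed in full float precision using the weight values on 500.0 t of glass as written in either problem or answer.
Target oxide masses per 500.0 t fused product:
  Al2O3: 15.88% × 500.0 = 79.40 t
  Li2O: 0.8267% × 500.0 = 4.134 t
  SiO2: 69.85% × 500.0 = 349.2 t
  B2O3: 13.44% × 500.0 = 67.20 t
A balance pass over the oxides, with the batch weights as given, at the basis given (delivered sums recover each target given rounding of the digits):
  Al2O3: 96.83·0.6530 + 279.2·0.003000 + 91.86·0.1669 = 79.40 t (target 79.40 t)
  Li2O: 91.86·0.04500 = 4.134 t (target 4.134 t)
  SiO2: 279.2·0.9949 + 91.86·0.7780 = 349.2 t (target 349.2 t)
  B2O3: 119.9·0.5606 = 67.22 t (target 67.20 t)
Consistency of the glass mass: batch Σ − ignition loss = 500.0 t (summing oxide targets gives 500.0 t; against the stated basis, 500.0 t — a pure rounding effect).
Adding the batch up: Σ batch = 587.8 t; loss to ignition Σ batch·LOI = 87.80 t; the yield ratio, glass ÷ batch: 85.06%.

Batch per 500.0 t fused product:
  Alumina hydrate: 96.83 t
  Boric acid: 119.9 t
  Quartz sand: 279.2 t
  Petalite: 91.86 t
Total batch = 587.8 t; LOI loss = 87.80 t; yield = 85.06%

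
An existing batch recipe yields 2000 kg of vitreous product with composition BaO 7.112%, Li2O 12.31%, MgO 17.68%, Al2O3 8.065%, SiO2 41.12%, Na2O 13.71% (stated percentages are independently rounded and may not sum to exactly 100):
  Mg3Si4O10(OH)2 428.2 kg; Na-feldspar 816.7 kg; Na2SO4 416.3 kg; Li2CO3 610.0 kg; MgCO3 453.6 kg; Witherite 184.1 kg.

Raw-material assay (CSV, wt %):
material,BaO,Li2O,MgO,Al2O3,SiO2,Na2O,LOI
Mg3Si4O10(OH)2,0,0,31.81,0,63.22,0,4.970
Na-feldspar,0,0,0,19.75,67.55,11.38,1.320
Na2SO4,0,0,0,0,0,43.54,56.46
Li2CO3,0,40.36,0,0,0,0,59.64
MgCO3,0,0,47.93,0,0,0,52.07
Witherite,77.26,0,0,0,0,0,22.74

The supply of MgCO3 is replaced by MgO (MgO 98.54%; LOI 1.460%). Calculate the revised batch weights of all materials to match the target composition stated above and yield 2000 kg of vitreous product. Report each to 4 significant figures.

Revised batch per 2000 kg vitreous product:
  Mg3Si4O10(OH)2: 428.2 kg
  Na-feldspar: 816.7 kg
  Na2SO4: 416.3 kg
  Li2CO3: 610.0 kg
  MgO: 220.6 kg
  Witherite: 184.1 kg
Total batch = 2676 kg; LOI loss = 676.0 kg

In-progress results appear, with 4-significant-digit rounding, within the worked lines. All internal work runs at full float precision from first step to last — exactly one rounding goes into each reported value — all derived quantities (the yield, the six compositions, the totals, LOI, net glass mass) are re-derived in exact precision starting from the weights per 2000 kg of glass, as given in the problem or the answer.
Target oxide masses per 2000 kg vitreous product:
  BaO: 7.112% × 2000 = 142.2 kg
  Li2O: 12.31% × 2000 = 246.2 kg
  MgO: 17.68% × 2000 = 353.6 kg
  Al2O3: 8.065% × 2000 = 161.3 kg
  SiO2: 41.12% × 2000 = 822.4 kg
  Na2O: 13.71% × 2000 = 274.2 kg
Sums-versus-targets review given the weights on record, for the quoted basis mass (sum by sum, the targets are met modulo rounding of the values):
  BaO: 184.1·0.7726 = 142.2 kg (target 142.2 kg)
  Li2O: 610.0·0.4036 = 246.2 kg (target 246.2 kg)
  MgO: 428.2·0.3181 + 220.6·0.9854 = 353.6 kg (target 353.6 kg)
  Al2O3: 816.7·0.1975 = 161.3 kg (target 161.3 kg)
  SiO2: 428.2·0.6322 + 816.7·0.6755 = 822.4 kg (target 822.4 kg)
  Na2O: 816.7·0.1138 + 416.3·0.4354 = 274.2 kg (target 274.2 kg)
Consistency of the glass mass: net batch after ignition = 2000 kg (per-oxide target masses sum to 2000 kg; the stated basis being 2000 kg — deltas are rounding alone).
Batch grand total — Σ batch = 2676 kg; LOI removed, Σ of batch·LOI: 676.0 kg; yield, glass over the total, = 74.74%.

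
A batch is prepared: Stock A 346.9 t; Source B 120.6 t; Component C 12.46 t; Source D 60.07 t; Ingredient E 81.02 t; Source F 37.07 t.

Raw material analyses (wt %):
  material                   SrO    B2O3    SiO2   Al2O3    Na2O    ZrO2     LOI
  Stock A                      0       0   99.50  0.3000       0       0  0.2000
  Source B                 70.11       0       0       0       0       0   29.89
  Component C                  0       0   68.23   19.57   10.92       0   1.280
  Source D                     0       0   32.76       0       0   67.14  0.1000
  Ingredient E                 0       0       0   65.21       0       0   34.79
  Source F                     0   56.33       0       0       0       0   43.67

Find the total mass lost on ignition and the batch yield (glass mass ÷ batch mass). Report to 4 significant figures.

LOI loss = 81.34 t; glass = 576.8 t; yield = 87.64%

Rounding to four significant digits applies to every intermediate as printed — every computation carries full float precision through the solve; each reported figure sees exactly one rounding — derived quantities (yield, net glass mass, ignition loss, the six compositions, totals) are computed from the batch weights per 576.8 t of glass at full precision exactly as shown in question or answer.
Material-by-material LOI:
  Stock A: 346.9 × 0.002000 = 0.6938 t
  Source B: 120.6 × 0.2989 = 36.05 t
  Component C: 12.46 × 0.01280 = 0.1595 t
  Source D: 60.07 × 0.001000 = 0.06007 t
  Ingredient E: 81.02 × 0.3479 = 28.19 t
  Source F: 37.07 × 0.4367 = 16.19 t
Total LOI = 81.34 t
Glass = batch − LOI = 658.1 − 81.34 = 576.8 t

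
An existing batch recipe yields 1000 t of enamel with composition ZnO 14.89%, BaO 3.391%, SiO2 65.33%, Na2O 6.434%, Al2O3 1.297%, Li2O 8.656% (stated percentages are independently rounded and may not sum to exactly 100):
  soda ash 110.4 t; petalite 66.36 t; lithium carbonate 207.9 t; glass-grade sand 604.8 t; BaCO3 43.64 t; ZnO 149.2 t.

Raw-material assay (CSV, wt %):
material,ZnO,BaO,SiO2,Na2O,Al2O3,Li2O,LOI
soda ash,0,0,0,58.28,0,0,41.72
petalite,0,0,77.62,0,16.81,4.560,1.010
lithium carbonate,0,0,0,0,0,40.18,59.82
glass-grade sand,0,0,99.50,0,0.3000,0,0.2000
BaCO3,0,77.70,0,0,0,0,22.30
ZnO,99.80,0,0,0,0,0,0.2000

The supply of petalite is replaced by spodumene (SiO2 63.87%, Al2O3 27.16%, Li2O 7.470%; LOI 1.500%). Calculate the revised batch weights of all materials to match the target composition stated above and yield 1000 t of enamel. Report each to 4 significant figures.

Each numeric step keeps full precision from start to finish; rounding to four significant figures applies to every in-between result as printed. Exactly one rounding is applied to every reported value. All derived quantities (the yield, ignition loss, totals, six oxide percentages, net glass mass) are recomputed in full float precision from the batch weights at 1000 t of glass exactly as printed in question or answer.
Oxide-by-oxide targets in 1000 t enamel:
  ZnO: 14.89% × 1000 = 148.9 t
  BaO: 3.391% × 1000 = 33.91 t
  SiO2: 65.33% × 1000 = 653.3 t
  Na2O: 6.434% × 1000 = 64.34 t
  Al2O3: 1.297% × 1000 = 12.97 t
  Li2O: 8.656% × 1000 = 86.56 t
Verifying the oxide balance per the reported batch figures, per the basis as stated (oxide sums agree with the targets up to rounding of the answer):
  ZnO: 149.2·0.9980 = 148.9 t (target 148.9 t)
  BaO: 43.64·0.7770 = 33.91 t (target 33.91 t)
  SiO2: 40.79·0.6387 + 630.4·0.9950 = 653.3 t (target 653.3 t)
  Na2O: 110.4·0.5828 = 64.34 t (target 64.34 t)
  Al2O3: 40.79·0.2716 + 630.4·0.003000 = 12.97 t (target 12.97 t)
  Li2O: 40.79·0.07470 + 207.8·0.4018 = 86.54 t (target 86.56 t)
Glass-mass bookkeeping: total charge less LOI = 1000 t (per-oxide target masses sum to 1000 t; with the basis standing at 1000 t — differing by rounding only).
Summing the batch: Σ batch = 1182 t; ignition loss, Σ(batch × LOI) = 182.3 t; the yield ratio, glass ÷ batch: 84.58%.

Revised batch per 1000 t enamel:
  soda ash: 110.4 t
  spodumene: 40.79 t
  lithium carbonate: 207.8 t
  glass-grade sand: 630.4 t
  BaCO3: 43.64 t
  ZnO: 149.2 t
Total batch = 1182 t; LOI loss = 182.3 t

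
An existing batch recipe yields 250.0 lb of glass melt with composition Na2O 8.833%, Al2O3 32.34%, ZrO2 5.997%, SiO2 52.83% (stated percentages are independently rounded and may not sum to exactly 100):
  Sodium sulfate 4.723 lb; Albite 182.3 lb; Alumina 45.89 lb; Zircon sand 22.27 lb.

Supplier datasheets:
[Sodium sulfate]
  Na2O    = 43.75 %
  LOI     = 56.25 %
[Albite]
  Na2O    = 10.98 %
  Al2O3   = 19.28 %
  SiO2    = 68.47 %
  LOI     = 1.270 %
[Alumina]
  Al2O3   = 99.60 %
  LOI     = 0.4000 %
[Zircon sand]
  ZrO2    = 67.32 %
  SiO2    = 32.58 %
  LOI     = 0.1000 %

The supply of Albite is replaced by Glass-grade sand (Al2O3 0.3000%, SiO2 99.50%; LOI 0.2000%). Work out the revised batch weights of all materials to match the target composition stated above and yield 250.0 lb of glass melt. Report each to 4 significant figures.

Each numeric step carries full float precision end to end — values along the way appear with 4-significant-figure rounding on the page. A single rounding yields every reported result — the derived quantities (four oxide percentages, totals, the yield, net glass mass, LOI) are rebuilt starting from the weights on 250.0 lb of glass at full float precision as set out in the problem or the answer.
The oxide mass targets at 250.0 lb glass melt:
  Na2O: 8.833% × 250.0 = 22.08 lb
  Al2O3: 32.34% × 250.0 = 80.85 lb
  ZrO2: 5.997% × 250.0 = 14.99 lb
  SiO2: 52.83% × 250.0 = 132.1 lb
Per-oxide balance check on the weights just shown, at the basis given (sums match the target masses inside rounding margins):
  Na2O: 50.47·0.4375 = 22.08 lb (target 22.08 lb)
  Al2O3: 125.4·0.003000 + 80.80·0.9960 = 80.85 lb (target 80.85 lb)
  ZrO2: 22.27·0.6732 = 14.99 lb (target 14.99 lb)
  SiO2: 125.4·0.9950 + 22.27·0.3258 = 132.0 lb (target 132.1 lb)
Mass balance on the glass: net batch after ignition = 250.0 lb (targets for the oxides total 250.0 lb; with the basis standing at 250.0 lb — deltas are rounding alone).
Total batch = Σ batch = 278.9 lb; LOI removed, Σ of batch·LOI: 28.99 lb; yield, glass over the total, = 89.61%.

Revised batch per 250.0 lb glass melt:
  Sodium sulfate: 50.47 lb
  Glass-grade sand: 125.4 lb
  Alumina: 80.80 lb
  Zircon sand: 22.27 lb
Total batch = 278.9 lb; LOI loss = 28.99 lb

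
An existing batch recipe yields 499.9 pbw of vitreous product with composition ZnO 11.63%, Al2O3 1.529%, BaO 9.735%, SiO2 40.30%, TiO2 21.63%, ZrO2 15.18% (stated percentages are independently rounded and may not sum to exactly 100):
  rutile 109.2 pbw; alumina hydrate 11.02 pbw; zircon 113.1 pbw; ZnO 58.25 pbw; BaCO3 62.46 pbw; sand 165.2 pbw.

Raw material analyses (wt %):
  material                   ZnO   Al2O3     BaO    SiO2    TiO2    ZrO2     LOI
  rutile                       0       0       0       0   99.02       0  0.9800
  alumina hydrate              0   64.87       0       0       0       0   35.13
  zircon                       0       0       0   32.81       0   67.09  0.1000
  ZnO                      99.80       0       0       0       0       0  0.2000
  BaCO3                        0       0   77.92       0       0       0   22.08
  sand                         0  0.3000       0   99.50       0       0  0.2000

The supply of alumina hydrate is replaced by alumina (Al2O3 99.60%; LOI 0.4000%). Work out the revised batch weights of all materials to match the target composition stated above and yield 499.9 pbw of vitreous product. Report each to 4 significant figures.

Revised batch per 499.9 pbw vitreous product:
  rutile: 109.2 pbw
  alumina: 7.177 pbw
  zircon: 113.1 pbw
  ZnO: 58.25 pbw
  BaCO3: 62.46 pbw
  sand: 165.2 pbw
Total batch = 515.4 pbw; LOI loss = 15.45 pbw

Mid-chain values are printed (rounded to 4 significant figures) alongside each step; the working math carries full precision from first step to last. Each reported result is rounded once only — derived quantities are carried starting from the weights at 499.9 pbw of glass at full float precision (six oxide percentages, yield, net glass mass, ignition loss, the totals), exactly as printed in question or answer.
Per-oxide target masses for 499.9 pbw vitreous product:
  ZnO: 11.63% × 499.9 = 58.14 pbw
  Al2O3: 1.529% × 499.9 = 7.643 pbw
  BaO: 9.735% × 499.9 = 48.67 pbw
  SiO2: 40.30% × 499.9 = 201.5 pbw
  TiO2: 21.63% × 499.9 = 108.1 pbw
  ZrO2: 15.18% × 499.9 = 75.88 pbw
Verifying the oxide balance working from each reported weight, versus the basis set out (delivered sums recover each target modulo rounding of the values):
  ZnO: 58.25·0.9980 = 58.13 pbw (target 58.14 pbw)
  Al2O3: 7.177·0.9960 + 165.2·0.003000 = 7.644 pbw (target 7.643 pbw)
  BaO: 62.46·0.7792 = 48.67 pbw (target 48.67 pbw)
  SiO2: 113.1·0.3281 + 165.2·0.9950 = 201.5 pbw (target 201.5 pbw)
  TiO2: 109.2·0.9902 = 108.1 pbw (target 108.1 pbw)
  ZrO2: 113.1·0.6709 = 75.88 pbw (target 75.88 pbw)
Auditing the glass mass value: batch total minus LOI = 499.9 pbw (per-oxide target masses sum to 499.9 pbw; the stated basis being 499.9 pbw — any gap is answer rounding).
Batch total: Σ batch = 515.4 pbw; ignition loss, Σ(batch × LOI) = 15.45 pbw; yield = glass ÷ total batch = 97.00%.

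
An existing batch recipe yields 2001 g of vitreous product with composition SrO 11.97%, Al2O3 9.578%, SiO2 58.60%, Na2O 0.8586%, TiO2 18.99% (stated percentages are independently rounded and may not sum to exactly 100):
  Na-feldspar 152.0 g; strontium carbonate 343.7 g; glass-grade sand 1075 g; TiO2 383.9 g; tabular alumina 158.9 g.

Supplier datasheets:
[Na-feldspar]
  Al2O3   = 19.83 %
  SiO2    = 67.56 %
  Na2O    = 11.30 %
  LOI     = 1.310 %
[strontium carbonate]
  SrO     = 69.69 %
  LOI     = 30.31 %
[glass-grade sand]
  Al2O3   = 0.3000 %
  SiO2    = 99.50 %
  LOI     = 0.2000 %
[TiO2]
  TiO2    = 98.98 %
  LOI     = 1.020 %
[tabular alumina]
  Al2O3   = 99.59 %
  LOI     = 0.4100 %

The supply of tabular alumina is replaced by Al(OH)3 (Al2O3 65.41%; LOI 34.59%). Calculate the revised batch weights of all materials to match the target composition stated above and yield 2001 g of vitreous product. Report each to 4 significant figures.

Revised batch per 2001 g vitreous product:
  Na-feldspar: 152.0 g
  strontium carbonate: 343.7 g
  glass-grade sand: 1075 g
  TiO2: 383.9 g
  Al(OH)3: 242.0 g
Total batch = 2197 g; LOI loss = 195.9 g

Values along the way are displayed rounded to four significant digits across the worked steps. All arithmetic carries exact precision through the solve; each reported number is rounded only once — all derived quantities (ignition loss, the five compositions, yield, totals, glass mass) are re-derived in full float precision starting from the weights at 2001 g of glass as quoted within problem or answer.
The oxide mass targets at 2001 g vitreous product:
  SrO: 11.97% × 2001 = 239.5 g
  Al2O3: 9.578% × 2001 = 191.7 g
  SiO2: 58.60% × 2001 = 1173 g
  Na2O: 0.8586% × 2001 = 17.18 g
  TiO2: 18.99% × 2001 = 380.0 g
Per-oxide balance check applying the batch weights above, for the quoted basis mass (every target is met by its sum within answer rounding):
  SrO: 343.7·0.6969 = 239.5 g (target 239.5 g)
  Al2O3: 152.0·0.1983 + 1075·0.003000 + 242.0·0.6541 = 191.7 g (target 191.7 g)
  SiO2: 152.0·0.6756 + 1075·0.9950 = 1172 g (target 1173 g)
  Na2O: 152.0·0.1130 = 17.18 g (target 17.18 g)
  TiO2: 383.9·0.9898 = 380.0 g (target 380.0 g)
Glass-mass sanity pass: whole batch net of LOI = 2001 g (per-oxide target masses sum to 2001 g; stated basis 2001 g — deltas are rounding alone).
Whole-batch sum: Σ batch = 2197 g; loss to ignition Σ batch·LOI = 195.9 g; the yield ratio, glass ÷ batch: 91.08%.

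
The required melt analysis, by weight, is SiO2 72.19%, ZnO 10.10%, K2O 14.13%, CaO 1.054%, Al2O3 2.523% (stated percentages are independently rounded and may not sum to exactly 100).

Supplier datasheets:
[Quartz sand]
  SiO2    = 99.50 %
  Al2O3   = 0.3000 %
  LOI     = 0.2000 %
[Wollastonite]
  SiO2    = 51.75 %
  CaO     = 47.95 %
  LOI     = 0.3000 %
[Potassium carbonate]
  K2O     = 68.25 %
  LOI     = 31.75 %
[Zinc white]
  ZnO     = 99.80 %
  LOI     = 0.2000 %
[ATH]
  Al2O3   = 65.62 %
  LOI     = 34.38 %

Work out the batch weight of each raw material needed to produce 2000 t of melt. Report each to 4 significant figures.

All arithmetic runs at exact precision through the solve — in-progress results appear rounded to 4 significant figures between the steps — every reported value takes just one rounding. Derived quantities, including net glass mass, ignition loss, totals, five oxide percentages, the yield, are rebuilt using the weight values on 2000 t of glass at full precision, as set out in the question or the answer.
Oxide mass targets, per 2000 t melt:
  SiO2: 72.19% × 2000 = 1444 t
  ZnO: 10.10% × 2000 = 202.0 t
  K2O: 14.13% × 2000 = 282.6 t
  CaO: 1.054% × 2000 = 21.08 t
  Al2O3: 2.523% × 2000 = 50.46 t
Checking each oxide sum applying the batch weights above, on the stated basis (sums match the target masses modulo rounding of the values):
  SiO2: 1428·0.9950 + 43.96·0.5175 = 1444 t (target 1444 t)
  ZnO: 202.4·0.9980 = 202.0 t (target 202.0 t)
  K2O: 414.1·0.6825 = 282.6 t (target 282.6 t)
  CaO: 43.96·0.4795 = 21.08 t (target 21.08 t)
  Al2O3: 1428·0.003000 + 70.37·0.6562 = 50.46 t (target 50.46 t)
Glass-mass closure: batch total minus LOI = 2000 t (oxide target masses add up to 2000 t; the stated basis being 2000 t — differing by rounding only).
Total batch = Σ batch = 2159 t; ignition loss, Σ(batch × LOI) = 159.1 t; glass ÷ batch gives a yield of 92.63%.

Batch per 2000 t melt:
  Quartz sand: 1428 t
  Wollastonite: 43.96 t
  Potassium carbonate: 414.1 t
  Zinc white: 202.4 t
  ATH: 70.37 t
Total batch = 2159 t; LOI loss = 159.1 t; yield = 92.63%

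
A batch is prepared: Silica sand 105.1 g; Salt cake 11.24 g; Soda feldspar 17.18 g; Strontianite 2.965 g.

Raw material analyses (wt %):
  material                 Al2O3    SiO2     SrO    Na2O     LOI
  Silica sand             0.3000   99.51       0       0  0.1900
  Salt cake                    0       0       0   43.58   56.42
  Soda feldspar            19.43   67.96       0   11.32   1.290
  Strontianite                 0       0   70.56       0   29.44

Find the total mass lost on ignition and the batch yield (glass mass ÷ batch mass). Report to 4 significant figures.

LOI loss = 7.636 g; glass = 128.8 g; yield = 94.41%

Mid-chain values are shown, rounded to 4 significant figures, when written out; every computation holds full float precision in all steps — exactly one rounding goes into every reported figure — all derived quantities, including net glass mass, ignition loss, yield, four oxide percentages, totals, are rebuilt using the weight values per 128.8 g of glass at full float precision as they appear in the problem or the answer.
Each material's LOI contribution:
  Silica sand: 105.1 × 0.001900 = 0.1997 g
  Salt cake: 11.24 × 0.5642 = 6.342 g
  Soda feldspar: 17.18 × 0.01290 = 0.2216 g
  Strontianite: 2.965 × 0.2944 = 0.8729 g
Total LOI = 7.636 g
Glass = batch − LOI = 136.5 − 7.636 = 128.8 g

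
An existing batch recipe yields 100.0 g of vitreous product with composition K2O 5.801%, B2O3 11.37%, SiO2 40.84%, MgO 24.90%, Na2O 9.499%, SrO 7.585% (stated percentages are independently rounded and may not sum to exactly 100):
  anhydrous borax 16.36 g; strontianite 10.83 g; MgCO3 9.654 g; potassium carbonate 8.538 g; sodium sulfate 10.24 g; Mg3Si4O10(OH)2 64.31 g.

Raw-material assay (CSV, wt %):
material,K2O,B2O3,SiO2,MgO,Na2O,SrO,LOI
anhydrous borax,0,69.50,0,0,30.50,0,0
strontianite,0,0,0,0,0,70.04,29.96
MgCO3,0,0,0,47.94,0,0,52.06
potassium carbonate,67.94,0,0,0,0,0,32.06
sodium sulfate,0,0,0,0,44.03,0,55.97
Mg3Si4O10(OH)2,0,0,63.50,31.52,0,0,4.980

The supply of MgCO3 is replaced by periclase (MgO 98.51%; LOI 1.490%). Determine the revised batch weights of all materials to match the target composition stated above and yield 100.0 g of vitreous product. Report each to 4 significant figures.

Revised batch per 100.0 g vitreous product:
  anhydrous borax: 16.36 g
  strontianite: 10.83 g
  periclase: 4.698 g
  potassium carbonate: 8.538 g
  sodium sulfate: 10.24 g
  Mg3Si4O10(OH)2: 64.31 g
Total batch = 115.0 g; LOI loss = 14.99 g

All arithmetic runs at full float precision throughout; mid-chain values are printed (rounded to 4 significant figures) alongside each step — every reported value takes just one rounding. All derived quantities, including six oxide percentages, net glass mass, ignition loss, the totals, the yield, are rebuilt starting from the weights on 100.0 g of glass in exact precision exactly as shown in the question or the answer.
Oxide-by-oxide targets in 100.0 g vitreous product:
  K2O: 5.801% × 100.0 = 5.801 g
  B2O3: 11.37% × 100.0 = 11.37 g
  SiO2: 40.84% × 100.0 = 40.84 g
  MgO: 24.90% × 100.0 = 24.90 g
  Na2O: 9.499% × 100.0 = 9.499 g
  SrO: 7.585% × 100.0 = 7.585 g
A balance pass over the oxides, with the batch weights as given, relative to the basis at hand (sum by sum, the targets are met given rounding of the digits):
  K2O: 8.538·0.6794 = 5.801 g (target 5.801 g)
  B2O3: 16.36·0.6950 = 11.37 g (target 11.37 g)
  SiO2: 64.31·0.6350 = 40.84 g (target 40.84 g)
  MgO: 4.698·0.9851 + 64.31·0.3152 = 24.90 g (target 24.90 g)
  Na2O: 16.36·0.3050 + 10.24·0.4403 = 9.498 g (target 9.499 g)
  SrO: 10.83·0.7004 = 7.585 g (target 7.585 g)
The glass-mass cross-check: total charge less LOI = 99.99 g (summing oxide targets gives 99.99 g; basis as stated: 100.0 g — gaps are rounding artifacts).
Adding the batch up: Σ batch = 115.0 g; LOI removed, Σ of batch·LOI: 14.99 g; yield = glass ÷ total batch = 86.97%.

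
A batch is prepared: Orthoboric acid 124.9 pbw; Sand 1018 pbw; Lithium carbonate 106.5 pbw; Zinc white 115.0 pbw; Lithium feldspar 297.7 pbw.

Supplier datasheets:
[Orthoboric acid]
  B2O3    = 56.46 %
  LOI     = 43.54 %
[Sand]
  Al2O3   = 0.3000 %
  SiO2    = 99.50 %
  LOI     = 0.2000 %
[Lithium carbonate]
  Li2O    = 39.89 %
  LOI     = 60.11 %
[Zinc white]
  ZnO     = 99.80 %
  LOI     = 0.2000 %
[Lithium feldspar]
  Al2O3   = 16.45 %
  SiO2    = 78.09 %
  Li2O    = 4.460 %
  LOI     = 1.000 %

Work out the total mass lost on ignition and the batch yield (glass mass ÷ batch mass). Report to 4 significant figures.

LOI loss = 123.6 pbw; glass = 1538 pbw; yield = 92.56%

Intermediates are shown rounded to four significant figures as written. The whole derivation holds exact precision through every step. A single rounding yields every reported result. The derived quantities are carried in full precision (the yield, totals, five oxide percentages, ignition loss, glass mass) from the batch weights on 1538 pbw of glass, exactly as printed in either problem or answer.
Loss on ignition, line by line:
  Orthoboric acid: 124.9 × 0.4354 = 54.38 pbw
  Sand: 1018 × 0.002000 = 2.036 pbw
  Lithium carbonate: 106.5 × 0.6011 = 64.02 pbw
  Zinc white: 115.0 × 0.002000 = 0.2300 pbw
  Lithium feldspar: 297.7 × 0.01000 = 2.977 pbw
Total LOI = 123.6 pbw
Glass = batch − LOI = 1662 − 123.6 = 1538 pbw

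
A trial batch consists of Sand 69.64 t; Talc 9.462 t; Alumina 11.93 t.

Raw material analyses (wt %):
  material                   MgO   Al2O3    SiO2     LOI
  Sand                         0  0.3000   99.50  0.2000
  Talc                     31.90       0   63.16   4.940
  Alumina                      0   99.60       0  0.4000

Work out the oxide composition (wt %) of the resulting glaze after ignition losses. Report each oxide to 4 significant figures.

Glass mass = 90.38 t (batch 91.03 − LOI 0.6544).
Composition: MgO 3.340%, Al2O3 13.38%, SiO2 83.28%

Intermediates are displayed rounded to 4 significant digits when written out. Every computation runs at full precision at all times. Each reported number is rounded just once — all derived quantities are carried using the weight values on 90.38 t of glass in full float precision (totals, net glass mass, the three compositions, yield, LOI), as quoted within the problem or the answer.
Delivered oxide masses:
  MgO: 9.462·0.3190 = 3.018 t
  Al2O3: 69.64·0.003000 + 11.93·0.9960 = 12.09 t
  SiO2: 69.64·0.9950 + 9.462·0.6316 = 75.27 t
LOI: 69.64·0.002000 + 9.462·0.04940 + 11.93·0.004000 = 0.6544 t
Resulting glass, batch − LOI: 91.03 − 0.6544 = 90.38 t (consistent with Σ oxide mass)
percent by weight: oxide/glass ×100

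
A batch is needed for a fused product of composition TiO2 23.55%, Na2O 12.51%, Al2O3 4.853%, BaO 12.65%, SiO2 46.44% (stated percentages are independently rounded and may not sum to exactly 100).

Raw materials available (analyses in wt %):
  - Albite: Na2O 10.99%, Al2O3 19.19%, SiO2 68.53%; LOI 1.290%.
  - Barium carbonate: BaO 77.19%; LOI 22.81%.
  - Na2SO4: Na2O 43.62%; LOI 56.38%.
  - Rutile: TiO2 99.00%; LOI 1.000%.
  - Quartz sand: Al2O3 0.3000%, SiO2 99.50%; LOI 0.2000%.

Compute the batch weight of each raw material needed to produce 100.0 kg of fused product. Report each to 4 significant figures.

In-progress results are shown, rounded to four significant figures, alongside each step — every computation holds full precision at all times. Each reported value takes exactly one rounding. All derived quantities are carried from the weighed amounts per 100.0 kg of glass at full float precision (yield, the five compositions, net glass mass, totals, ignition loss), exactly as shown in problem or answer.
Oxide-by-oxide targets in 100.0 kg fused product:
  TiO2: 23.55% × 100.0 = 23.55 kg
  Na2O: 12.51% × 100.0 = 12.51 kg
  Al2O3: 4.853% × 100.0 = 4.853 kg
  BaO: 12.65% × 100.0 = 12.65 kg
  SiO2: 46.44% × 100.0 = 46.44 kg
Per-oxide balance check using the reported weights, relative to the basis at hand (summed amounts equal target values given rounding of the digits):
  TiO2: 23.79·0.9900 = 23.55 kg (target 23.55 kg)
  Na2O: 24.83·0.1099 + 22.42·0.4362 = 12.51 kg (target 12.51 kg)
  Al2O3: 24.83·0.1919 + 29.57·0.003000 = 4.854 kg (target 4.853 kg)
  BaO: 16.39·0.7719 = 12.65 kg (target 12.65 kg)
  SiO2: 24.83·0.6853 + 29.57·0.9950 = 46.44 kg (target 46.44 kg)
The glass-mass cross-check: batch Σ − ignition loss = 100.0 kg (summing oxide targets gives 100.0 kg; versus the stated basis of 100.0 kg — deltas are rounding alone).
Whole-batch sum: Σ batch = 117.0 kg; LOI loss = Σ batch·LOI = 17.00 kg; the yield ratio, glass ÷ batch: 85.47%.

Batch per 100.0 kg fused product:
  Albite: 24.83 kg
  Barium carbonate: 16.39 kg
  Na2SO4: 22.42 kg
  Rutile: 23.79 kg
  Quartz sand: 29.57 kg
Total batch = 117.0 kg; LOI loss = 17.00 kg; yield = 85.47%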